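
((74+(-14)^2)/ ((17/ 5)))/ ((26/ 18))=12150/ 221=54.98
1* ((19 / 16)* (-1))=-19 / 16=-1.19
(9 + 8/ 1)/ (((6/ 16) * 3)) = 136/ 9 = 15.11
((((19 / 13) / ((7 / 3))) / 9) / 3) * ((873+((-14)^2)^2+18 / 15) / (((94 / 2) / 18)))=7465138 / 21385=349.08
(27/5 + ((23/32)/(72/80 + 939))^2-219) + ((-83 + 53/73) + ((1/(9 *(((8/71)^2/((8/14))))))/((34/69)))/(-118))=-17152526261430236179/57955559388330240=-295.96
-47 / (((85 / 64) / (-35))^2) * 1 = -9433088 / 289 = -32640.44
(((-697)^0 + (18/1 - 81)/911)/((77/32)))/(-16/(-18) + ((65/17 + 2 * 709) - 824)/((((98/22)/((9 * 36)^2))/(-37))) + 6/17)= -0.00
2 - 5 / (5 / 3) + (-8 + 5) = -4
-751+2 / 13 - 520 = -16521 / 13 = -1270.85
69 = 69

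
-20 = -20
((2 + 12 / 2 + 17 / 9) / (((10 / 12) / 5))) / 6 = 89 / 9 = 9.89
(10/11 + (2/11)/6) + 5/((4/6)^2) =1609/132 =12.19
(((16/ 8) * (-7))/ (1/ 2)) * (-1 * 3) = 84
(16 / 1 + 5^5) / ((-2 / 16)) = -25128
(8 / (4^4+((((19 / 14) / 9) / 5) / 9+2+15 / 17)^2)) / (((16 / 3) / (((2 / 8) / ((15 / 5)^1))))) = 2322758025 / 4911746618018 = 0.00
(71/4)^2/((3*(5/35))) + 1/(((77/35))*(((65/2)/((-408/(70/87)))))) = 174907627/240240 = 728.05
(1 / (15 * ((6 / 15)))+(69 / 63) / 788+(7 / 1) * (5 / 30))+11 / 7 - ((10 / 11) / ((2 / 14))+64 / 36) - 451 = -249142777 / 546084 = -456.24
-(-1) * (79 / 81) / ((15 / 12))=0.78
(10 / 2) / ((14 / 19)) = 95 / 14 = 6.79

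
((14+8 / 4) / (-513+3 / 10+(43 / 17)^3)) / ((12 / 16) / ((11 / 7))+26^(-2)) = -146132272 / 2171055409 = -0.07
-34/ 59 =-0.58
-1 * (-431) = 431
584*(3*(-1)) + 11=-1741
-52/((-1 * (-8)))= -13/2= -6.50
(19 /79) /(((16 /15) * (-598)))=-285 /755872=-0.00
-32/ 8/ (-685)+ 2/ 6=697/ 2055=0.34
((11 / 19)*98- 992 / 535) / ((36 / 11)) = 3068351 / 182970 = 16.77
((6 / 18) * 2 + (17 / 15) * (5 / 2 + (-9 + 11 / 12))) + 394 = 69901 / 180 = 388.34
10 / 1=10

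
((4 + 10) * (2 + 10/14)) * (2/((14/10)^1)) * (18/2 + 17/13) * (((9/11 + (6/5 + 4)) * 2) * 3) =20225424/1001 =20205.22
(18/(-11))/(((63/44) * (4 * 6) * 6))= -1/126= -0.01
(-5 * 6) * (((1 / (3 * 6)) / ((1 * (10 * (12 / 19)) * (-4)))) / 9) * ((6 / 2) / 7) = 0.00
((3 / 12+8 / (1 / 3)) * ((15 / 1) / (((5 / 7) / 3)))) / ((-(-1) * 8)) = 190.97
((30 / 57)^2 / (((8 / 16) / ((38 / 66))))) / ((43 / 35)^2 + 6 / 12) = 490000 / 3086721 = 0.16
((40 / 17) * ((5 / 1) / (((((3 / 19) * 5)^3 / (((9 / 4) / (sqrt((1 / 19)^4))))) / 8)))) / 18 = 19808792 / 2295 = 8631.28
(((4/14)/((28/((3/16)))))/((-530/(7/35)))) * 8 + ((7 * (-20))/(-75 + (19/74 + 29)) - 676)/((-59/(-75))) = -17747119019829/20746394200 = -855.43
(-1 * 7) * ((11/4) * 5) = -385/4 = -96.25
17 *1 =17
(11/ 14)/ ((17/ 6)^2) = 198/ 2023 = 0.10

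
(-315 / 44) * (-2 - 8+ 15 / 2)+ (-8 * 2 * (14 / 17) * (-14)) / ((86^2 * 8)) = 49515599 / 2766104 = 17.90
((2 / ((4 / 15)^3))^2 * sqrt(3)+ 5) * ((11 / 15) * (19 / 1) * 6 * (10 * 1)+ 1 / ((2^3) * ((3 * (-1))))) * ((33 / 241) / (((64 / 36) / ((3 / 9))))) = 3310395 / 30848+ 7541493609375 * sqrt(3) / 31588352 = 413622.08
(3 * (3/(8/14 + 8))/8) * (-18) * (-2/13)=189/520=0.36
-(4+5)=-9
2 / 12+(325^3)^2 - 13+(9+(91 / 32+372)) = 113128335937535617 / 96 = 1178420166015996.01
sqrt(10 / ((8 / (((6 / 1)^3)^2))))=108 * sqrt(5)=241.50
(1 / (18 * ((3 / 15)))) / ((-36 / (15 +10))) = -125 / 648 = -0.19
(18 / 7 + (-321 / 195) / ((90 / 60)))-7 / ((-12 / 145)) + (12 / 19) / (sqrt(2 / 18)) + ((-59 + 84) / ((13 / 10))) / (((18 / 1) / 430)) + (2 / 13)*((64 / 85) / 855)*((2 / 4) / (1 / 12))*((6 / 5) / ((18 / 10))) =547.35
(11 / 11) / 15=1 / 15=0.07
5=5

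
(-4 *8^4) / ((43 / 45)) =-737280 / 43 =-17146.05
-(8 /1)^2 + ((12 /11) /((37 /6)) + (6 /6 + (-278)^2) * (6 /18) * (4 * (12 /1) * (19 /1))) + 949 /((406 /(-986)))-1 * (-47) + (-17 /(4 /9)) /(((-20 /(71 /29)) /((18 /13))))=1009298877262183 /42962920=23492324.95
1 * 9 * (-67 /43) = -14.02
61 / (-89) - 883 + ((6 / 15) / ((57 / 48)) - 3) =-7494077 / 8455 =-886.35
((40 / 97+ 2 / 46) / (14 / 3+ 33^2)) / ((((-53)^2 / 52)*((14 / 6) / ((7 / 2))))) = 237978 / 20561629999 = 0.00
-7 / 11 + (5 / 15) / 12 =-0.61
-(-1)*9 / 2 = 4.50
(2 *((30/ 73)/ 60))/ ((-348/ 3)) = -1/ 8468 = -0.00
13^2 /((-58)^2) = 169 /3364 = 0.05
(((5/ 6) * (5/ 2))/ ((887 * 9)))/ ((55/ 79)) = 395/ 1053756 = 0.00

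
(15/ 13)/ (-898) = -15/ 11674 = -0.00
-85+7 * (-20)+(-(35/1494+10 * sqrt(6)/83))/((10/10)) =-336185/1494 - 10 * sqrt(6)/83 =-225.32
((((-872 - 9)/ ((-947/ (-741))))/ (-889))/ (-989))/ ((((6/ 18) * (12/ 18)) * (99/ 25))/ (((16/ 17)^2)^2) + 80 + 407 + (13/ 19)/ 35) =-10161028300800/ 6326112402276176063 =-0.00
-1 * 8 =-8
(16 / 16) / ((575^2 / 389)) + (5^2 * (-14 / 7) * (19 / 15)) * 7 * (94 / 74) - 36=-21988503071 / 36699375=-599.15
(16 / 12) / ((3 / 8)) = 32 / 9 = 3.56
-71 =-71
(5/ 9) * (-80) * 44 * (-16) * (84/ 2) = 3942400/ 3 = 1314133.33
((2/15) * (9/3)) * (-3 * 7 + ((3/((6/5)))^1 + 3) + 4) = -23/5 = -4.60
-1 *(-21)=21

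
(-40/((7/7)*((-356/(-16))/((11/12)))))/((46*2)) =-110/6141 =-0.02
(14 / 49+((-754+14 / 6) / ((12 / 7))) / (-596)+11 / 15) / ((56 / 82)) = 54027299 / 21026880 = 2.57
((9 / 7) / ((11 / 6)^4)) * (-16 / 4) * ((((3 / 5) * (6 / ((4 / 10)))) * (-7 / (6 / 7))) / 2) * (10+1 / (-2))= 2326968 / 14641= 158.94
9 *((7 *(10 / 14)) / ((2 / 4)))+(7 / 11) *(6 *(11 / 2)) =111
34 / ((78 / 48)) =272 / 13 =20.92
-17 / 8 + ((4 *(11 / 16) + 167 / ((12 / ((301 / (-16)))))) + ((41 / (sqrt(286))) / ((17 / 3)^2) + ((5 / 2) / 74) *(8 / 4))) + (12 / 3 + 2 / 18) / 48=-16689155 / 63936 + 369 *sqrt(286) / 82654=-260.95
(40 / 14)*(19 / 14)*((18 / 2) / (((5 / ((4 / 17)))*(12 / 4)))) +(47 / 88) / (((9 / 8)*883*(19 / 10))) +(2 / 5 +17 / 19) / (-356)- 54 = -53.46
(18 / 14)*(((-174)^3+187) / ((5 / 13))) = -616336929 / 35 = -17609626.54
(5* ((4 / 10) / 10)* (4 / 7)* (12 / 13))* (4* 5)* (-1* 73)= -14016 / 91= -154.02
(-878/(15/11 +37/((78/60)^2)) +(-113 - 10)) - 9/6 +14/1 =-12819339/86470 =-148.25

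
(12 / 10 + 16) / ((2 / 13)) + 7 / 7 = 564 / 5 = 112.80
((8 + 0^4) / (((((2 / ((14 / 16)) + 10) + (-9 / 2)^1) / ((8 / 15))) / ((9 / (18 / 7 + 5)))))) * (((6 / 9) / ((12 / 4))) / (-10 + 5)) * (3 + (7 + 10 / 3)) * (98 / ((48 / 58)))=-35650048 / 779895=-45.71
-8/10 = -4/5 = -0.80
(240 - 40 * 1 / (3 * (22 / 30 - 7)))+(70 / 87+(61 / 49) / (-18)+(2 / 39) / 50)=94887971747 / 390703950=242.86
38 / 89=0.43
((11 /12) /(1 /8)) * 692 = 15224 /3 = 5074.67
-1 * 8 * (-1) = 8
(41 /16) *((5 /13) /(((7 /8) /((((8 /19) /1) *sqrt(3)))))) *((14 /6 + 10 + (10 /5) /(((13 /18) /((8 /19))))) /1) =1171780 *sqrt(3) /183027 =11.09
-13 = -13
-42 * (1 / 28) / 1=-3 / 2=-1.50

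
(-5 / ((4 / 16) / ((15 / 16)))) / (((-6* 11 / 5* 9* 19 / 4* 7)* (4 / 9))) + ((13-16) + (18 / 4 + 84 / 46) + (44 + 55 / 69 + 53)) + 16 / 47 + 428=20096764427 / 37956072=529.47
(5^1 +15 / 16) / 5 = 19 / 16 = 1.19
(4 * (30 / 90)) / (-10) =-2 / 15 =-0.13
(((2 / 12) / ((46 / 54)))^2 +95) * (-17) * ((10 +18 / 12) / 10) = -3418717 / 1840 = -1858.00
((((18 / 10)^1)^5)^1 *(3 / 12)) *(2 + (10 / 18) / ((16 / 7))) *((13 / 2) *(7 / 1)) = 192847473 / 400000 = 482.12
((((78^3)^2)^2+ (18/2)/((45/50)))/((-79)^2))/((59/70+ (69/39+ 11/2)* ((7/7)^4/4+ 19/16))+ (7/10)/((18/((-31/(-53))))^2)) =168009316627398005393619267522240/233488817623261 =719560441213439550.91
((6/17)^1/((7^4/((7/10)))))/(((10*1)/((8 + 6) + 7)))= 9/41650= 0.00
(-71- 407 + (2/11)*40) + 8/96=-62125/132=-470.64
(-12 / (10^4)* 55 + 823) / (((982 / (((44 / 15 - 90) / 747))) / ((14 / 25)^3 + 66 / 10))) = -28445724684419 / 42981679687500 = -0.66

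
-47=-47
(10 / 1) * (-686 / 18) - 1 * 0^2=-3430 / 9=-381.11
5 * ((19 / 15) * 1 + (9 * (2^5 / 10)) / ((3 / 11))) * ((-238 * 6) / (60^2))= -190757 / 900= -211.95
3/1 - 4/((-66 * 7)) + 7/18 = 4709/1386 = 3.40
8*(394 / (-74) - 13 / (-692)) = -271686 / 6401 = -42.44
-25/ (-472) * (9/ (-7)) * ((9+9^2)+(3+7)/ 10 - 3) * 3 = -17.98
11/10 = 1.10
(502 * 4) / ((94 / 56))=56224 / 47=1196.26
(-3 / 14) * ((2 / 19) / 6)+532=141511 / 266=532.00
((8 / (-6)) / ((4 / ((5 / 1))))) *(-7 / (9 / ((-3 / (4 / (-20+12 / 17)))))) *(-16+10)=-5740 / 51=-112.55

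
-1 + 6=5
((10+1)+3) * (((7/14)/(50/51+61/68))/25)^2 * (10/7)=41616/18336125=0.00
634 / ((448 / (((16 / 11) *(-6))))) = -951 / 77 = -12.35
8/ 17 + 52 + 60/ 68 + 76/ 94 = 43275/ 799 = 54.16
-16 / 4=-4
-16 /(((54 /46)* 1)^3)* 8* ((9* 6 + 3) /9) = -29590144 /59049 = -501.11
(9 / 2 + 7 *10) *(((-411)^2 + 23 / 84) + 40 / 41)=86683465823 / 6888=12584707.58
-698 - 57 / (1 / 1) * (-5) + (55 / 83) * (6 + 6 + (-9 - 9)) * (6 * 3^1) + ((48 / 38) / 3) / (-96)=-9170015 / 18924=-484.57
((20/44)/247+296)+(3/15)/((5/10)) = 296.40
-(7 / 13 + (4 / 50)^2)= -0.54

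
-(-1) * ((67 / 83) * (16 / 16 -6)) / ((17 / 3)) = -1005 / 1411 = -0.71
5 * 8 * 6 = 240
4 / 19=0.21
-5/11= -0.45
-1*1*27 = -27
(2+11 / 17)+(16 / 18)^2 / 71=259883 / 97767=2.66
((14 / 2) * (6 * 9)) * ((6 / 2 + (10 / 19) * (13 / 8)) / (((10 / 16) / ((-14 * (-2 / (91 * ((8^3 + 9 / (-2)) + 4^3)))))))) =196896 / 156845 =1.26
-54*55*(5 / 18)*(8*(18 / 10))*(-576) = 6842880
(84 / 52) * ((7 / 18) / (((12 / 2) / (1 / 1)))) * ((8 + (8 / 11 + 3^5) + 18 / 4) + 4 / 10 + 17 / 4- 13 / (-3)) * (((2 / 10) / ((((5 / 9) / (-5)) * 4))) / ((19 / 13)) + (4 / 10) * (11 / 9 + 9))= 110908036141 / 1056369600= 104.99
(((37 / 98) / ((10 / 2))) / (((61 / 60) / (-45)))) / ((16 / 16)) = -9990 / 2989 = -3.34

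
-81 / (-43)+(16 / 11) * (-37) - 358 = -193899 / 473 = -409.93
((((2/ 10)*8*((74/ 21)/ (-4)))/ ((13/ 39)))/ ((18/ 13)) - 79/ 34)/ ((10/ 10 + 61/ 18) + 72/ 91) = -748709/ 721225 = -1.04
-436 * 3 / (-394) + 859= 169877 / 197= 862.32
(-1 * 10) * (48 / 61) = -7.87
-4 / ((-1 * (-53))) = -4 / 53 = -0.08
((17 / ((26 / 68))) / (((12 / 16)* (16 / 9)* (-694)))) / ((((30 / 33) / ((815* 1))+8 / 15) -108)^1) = 23317965 / 52152320584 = 0.00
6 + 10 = 16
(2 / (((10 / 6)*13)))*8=48 / 65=0.74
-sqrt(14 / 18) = -sqrt(7) / 3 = -0.88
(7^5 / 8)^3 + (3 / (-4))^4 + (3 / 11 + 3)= 52223176629587 / 5632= 9272581077.70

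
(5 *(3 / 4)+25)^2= 13225 / 16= 826.56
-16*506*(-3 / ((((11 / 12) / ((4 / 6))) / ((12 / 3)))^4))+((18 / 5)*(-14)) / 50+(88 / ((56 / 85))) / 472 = 956200250164001 / 549703000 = 1739485.23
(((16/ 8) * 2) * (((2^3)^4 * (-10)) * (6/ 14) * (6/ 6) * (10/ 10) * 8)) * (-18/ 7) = 70778880/ 49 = 1444466.94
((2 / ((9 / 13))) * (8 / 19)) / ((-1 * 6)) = -104 / 513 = -0.20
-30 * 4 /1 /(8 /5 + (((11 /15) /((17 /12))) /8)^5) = -17038284000000 /227177281051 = -75.00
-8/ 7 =-1.14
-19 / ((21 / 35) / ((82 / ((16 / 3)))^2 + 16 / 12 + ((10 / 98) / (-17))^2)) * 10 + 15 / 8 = -15043436002765 / 199840032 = -75277.39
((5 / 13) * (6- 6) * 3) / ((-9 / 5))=0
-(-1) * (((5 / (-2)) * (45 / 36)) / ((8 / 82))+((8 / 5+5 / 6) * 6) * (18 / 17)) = -45077 / 2720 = -16.57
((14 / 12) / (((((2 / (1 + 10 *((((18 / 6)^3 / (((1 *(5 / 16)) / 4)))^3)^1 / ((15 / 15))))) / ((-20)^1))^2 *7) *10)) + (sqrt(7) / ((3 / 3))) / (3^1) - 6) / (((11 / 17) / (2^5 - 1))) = 13605330140127640731.62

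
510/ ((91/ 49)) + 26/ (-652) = 1163651/ 4238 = 274.58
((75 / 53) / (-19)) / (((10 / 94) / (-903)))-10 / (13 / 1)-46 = 7663739 / 13091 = 585.42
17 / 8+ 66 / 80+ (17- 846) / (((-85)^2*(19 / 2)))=1613213 / 549100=2.94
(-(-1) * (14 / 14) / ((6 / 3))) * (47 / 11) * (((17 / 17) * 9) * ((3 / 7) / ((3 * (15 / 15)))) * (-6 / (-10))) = 1269 / 770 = 1.65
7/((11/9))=63/11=5.73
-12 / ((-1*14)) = 6 / 7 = 0.86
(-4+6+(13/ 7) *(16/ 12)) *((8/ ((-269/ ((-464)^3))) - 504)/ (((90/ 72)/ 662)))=198891435024512/ 28245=7041651089.56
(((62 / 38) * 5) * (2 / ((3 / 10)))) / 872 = 775 / 12426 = 0.06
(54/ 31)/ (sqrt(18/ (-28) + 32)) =0.31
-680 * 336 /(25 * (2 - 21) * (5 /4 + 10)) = 60928 /1425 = 42.76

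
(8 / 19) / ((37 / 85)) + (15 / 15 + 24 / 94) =73437 / 33041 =2.22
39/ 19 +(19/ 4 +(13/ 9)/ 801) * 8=5488025/ 136971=40.07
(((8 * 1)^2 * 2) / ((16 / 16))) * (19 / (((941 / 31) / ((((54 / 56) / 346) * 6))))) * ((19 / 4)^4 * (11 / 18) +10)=1120488273 / 2604688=430.18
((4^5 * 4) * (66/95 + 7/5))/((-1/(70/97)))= -11411456/1843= -6191.78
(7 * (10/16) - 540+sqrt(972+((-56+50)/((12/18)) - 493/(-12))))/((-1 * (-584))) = -4285/4672+sqrt(36147)/3504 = -0.86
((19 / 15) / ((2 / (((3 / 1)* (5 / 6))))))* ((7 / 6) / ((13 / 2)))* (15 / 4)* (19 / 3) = 12635 / 1872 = 6.75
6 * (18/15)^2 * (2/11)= 432/275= 1.57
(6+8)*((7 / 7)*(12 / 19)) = 168 / 19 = 8.84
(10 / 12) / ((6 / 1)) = 5 / 36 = 0.14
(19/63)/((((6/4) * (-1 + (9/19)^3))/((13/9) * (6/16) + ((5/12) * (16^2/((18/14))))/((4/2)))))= -1182923717/125125560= -9.45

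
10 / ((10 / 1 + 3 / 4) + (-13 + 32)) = 0.34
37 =37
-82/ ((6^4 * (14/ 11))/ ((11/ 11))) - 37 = -336115/ 9072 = -37.05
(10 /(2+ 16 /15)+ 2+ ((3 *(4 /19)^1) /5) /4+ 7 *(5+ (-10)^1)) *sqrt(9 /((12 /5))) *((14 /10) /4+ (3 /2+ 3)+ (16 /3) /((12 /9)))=-11489247 *sqrt(15) /87400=-509.13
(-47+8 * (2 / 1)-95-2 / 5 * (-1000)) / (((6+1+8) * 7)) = 274 / 105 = 2.61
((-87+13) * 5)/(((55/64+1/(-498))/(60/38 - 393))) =43850931840/259597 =168919.25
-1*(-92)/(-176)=-23/44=-0.52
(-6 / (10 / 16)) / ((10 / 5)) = -24 / 5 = -4.80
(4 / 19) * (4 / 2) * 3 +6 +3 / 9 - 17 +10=34 / 57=0.60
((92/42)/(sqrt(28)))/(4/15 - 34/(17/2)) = -115* sqrt(7)/2744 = -0.11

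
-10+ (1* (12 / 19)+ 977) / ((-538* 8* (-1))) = -799185 / 81776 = -9.77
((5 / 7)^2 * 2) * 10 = 500 / 49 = 10.20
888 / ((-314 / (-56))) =158.37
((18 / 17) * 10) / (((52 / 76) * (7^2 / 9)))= 2.84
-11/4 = -2.75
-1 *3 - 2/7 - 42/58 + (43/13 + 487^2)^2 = 1929792886075234/34307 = 56250703532.08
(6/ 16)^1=3/ 8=0.38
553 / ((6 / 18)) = 1659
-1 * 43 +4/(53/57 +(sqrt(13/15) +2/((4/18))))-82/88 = -3040635473/69858844-4332 * sqrt(195)/1587701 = -43.56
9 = 9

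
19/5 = 3.80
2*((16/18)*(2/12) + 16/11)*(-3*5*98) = -466480/99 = -4711.92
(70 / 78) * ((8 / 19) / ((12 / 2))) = 140 / 2223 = 0.06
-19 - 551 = -570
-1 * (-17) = 17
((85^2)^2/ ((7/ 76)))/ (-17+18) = 3967247500/ 7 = 566749642.86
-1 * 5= -5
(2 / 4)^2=1 / 4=0.25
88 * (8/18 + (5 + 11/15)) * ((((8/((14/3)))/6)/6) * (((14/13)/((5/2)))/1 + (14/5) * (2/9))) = 2152832/78975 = 27.26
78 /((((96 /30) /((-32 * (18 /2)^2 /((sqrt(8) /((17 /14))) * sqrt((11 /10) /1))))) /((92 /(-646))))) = 726570 * sqrt(55) /1463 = 3683.11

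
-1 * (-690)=690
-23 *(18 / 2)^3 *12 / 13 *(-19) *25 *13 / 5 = 19114380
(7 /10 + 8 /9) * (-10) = -15.89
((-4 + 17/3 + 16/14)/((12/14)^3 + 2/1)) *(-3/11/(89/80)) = -0.26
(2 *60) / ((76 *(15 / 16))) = 32 / 19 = 1.68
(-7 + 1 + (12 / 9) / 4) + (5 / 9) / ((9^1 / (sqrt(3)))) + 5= -0.56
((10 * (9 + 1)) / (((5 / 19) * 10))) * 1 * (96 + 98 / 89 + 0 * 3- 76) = 71364 / 89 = 801.84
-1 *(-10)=10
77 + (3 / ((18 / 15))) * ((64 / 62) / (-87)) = 207589 / 2697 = 76.97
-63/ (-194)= 63/ 194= 0.32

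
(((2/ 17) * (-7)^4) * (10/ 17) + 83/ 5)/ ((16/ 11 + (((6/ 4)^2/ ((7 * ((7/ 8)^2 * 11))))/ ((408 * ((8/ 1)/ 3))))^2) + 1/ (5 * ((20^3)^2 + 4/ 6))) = 5774466333978018352368/ 45957878908825528429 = 125.65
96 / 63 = 32 / 21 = 1.52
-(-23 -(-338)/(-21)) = 821/21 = 39.10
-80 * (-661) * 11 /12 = 145420 /3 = 48473.33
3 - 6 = -3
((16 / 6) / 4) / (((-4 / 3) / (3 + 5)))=-4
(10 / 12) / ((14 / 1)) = 5 / 84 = 0.06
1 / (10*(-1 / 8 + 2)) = 4 / 75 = 0.05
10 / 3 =3.33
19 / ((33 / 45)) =285 / 11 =25.91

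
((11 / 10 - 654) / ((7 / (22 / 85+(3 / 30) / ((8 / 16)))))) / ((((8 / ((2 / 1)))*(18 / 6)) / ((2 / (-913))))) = 0.01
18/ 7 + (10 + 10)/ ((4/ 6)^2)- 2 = 319/ 7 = 45.57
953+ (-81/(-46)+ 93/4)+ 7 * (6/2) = 91909/92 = 999.01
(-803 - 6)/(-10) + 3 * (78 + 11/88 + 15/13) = 165743/520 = 318.74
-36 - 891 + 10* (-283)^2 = 799963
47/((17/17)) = 47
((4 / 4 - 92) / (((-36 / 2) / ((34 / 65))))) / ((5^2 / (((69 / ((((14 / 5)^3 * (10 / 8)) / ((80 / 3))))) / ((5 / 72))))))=25024 / 245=102.14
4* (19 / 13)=5.85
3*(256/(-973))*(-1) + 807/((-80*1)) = -723771/77840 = -9.30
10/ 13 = 0.77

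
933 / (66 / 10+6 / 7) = 10885 / 87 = 125.11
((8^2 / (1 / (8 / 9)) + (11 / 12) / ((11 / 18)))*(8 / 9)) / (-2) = -2102 / 81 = -25.95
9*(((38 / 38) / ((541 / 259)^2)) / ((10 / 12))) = 3622374 / 1463405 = 2.48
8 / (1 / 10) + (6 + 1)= 87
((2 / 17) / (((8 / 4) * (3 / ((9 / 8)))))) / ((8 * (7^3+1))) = 3 / 374272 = 0.00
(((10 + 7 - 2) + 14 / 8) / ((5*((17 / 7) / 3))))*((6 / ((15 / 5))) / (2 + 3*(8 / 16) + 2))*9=12663 / 935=13.54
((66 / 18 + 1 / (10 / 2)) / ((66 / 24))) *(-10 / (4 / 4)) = -464 / 33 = -14.06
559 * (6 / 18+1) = 2236 / 3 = 745.33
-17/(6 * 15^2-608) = -17/742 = -0.02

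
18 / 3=6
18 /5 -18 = -72 /5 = -14.40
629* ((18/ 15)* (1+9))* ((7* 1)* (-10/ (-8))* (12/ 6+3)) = 330225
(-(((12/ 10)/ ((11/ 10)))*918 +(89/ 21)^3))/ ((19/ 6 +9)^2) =-439095340/ 60318951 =-7.28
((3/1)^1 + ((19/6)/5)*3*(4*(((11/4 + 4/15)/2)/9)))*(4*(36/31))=46156/2325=19.85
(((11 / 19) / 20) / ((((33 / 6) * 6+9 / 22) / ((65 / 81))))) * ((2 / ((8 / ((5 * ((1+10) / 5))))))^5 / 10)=253333223 / 23166259200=0.01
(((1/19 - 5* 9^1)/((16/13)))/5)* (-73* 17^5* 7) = 4027510991777/760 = 5299356568.13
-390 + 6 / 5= -1944 / 5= -388.80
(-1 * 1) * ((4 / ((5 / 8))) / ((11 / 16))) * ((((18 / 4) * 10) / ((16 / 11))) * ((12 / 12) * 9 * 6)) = -15552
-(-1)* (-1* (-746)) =746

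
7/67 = 0.10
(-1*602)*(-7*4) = 16856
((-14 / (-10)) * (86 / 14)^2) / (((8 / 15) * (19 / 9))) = 49923 / 1064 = 46.92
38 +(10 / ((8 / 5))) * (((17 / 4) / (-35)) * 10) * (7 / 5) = 219 / 8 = 27.38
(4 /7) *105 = 60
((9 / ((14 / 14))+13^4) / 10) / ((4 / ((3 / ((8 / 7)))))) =59997 / 32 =1874.91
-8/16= -1/2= -0.50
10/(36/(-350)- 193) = -1750/33793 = -0.05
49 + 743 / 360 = 18383 / 360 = 51.06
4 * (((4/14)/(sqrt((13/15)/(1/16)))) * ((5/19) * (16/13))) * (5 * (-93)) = -74400 * sqrt(195)/22477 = -46.22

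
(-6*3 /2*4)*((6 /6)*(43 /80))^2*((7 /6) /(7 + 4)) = -38829 /35200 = -1.10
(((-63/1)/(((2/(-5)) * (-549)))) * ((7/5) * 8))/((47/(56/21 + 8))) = -6272/8601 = -0.73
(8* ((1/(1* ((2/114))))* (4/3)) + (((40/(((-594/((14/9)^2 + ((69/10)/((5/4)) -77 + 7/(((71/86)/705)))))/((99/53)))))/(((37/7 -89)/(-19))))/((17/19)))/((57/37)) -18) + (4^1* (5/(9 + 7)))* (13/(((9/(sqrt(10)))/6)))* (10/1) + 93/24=325* sqrt(10)/3 + 257702325501517/546560547480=814.08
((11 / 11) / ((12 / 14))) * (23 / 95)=161 / 570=0.28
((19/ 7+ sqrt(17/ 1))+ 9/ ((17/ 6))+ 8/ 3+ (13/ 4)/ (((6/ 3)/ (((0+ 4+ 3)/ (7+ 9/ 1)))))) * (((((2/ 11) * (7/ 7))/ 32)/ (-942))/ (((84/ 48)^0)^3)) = -423527/ 7576031232 - sqrt(17)/ 165792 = -0.00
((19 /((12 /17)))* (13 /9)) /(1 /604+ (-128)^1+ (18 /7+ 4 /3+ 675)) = 261079 /3699369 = 0.07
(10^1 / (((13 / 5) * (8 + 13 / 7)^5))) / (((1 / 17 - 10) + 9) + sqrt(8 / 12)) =-22857520 / 128771914401 - 24286115 * sqrt(6) / 386315743203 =-0.00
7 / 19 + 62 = 1185 / 19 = 62.37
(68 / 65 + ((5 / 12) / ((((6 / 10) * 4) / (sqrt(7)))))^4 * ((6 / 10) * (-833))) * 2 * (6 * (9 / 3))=-197527576349 / 258785280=-763.29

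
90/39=30/13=2.31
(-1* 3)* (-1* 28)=84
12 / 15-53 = -261 / 5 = -52.20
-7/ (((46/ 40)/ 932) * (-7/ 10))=186400/ 23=8104.35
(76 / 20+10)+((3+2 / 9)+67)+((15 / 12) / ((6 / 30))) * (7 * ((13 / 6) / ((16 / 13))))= 927593 / 5760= 161.04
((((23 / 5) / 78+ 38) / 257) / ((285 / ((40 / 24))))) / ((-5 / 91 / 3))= -0.05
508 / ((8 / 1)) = 127 / 2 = 63.50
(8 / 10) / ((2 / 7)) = 14 / 5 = 2.80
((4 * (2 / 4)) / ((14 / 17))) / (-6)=-17 / 42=-0.40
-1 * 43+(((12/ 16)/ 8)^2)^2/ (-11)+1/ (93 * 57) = -43.00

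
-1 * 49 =-49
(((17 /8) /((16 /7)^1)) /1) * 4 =119 /32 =3.72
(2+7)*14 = 126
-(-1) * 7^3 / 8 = 42.88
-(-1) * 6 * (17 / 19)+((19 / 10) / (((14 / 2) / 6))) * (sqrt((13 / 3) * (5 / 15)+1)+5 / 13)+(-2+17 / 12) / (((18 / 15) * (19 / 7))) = 19 * sqrt(22) / 35+723985 / 124488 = 8.36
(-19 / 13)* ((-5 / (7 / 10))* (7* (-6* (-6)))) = 2630.77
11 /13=0.85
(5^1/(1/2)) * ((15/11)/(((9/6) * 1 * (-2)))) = -4.55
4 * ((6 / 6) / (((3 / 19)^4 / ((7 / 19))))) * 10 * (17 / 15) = 6529768 / 243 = 26871.47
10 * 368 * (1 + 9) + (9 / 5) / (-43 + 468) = 78200009 / 2125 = 36800.00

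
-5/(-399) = 5/399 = 0.01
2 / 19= 0.11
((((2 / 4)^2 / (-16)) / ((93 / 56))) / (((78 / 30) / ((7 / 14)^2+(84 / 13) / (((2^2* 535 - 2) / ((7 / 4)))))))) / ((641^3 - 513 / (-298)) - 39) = -74006065 / 21098794015265892432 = -0.00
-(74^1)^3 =-405224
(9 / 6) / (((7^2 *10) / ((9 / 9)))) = 0.00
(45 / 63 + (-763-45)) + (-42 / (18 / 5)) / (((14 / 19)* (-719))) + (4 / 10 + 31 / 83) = -10107072277 / 12532170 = -806.49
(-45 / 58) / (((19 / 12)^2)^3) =-67184640 / 1364330549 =-0.05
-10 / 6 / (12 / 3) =-5 / 12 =-0.42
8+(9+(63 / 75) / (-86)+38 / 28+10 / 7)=148814 / 7525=19.78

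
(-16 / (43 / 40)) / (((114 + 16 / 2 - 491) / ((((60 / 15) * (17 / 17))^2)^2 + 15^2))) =19.40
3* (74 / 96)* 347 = 12839 / 16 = 802.44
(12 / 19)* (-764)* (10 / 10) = -9168 / 19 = -482.53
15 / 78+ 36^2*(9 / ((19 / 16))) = 4852319 / 494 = 9822.51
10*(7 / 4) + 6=47 / 2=23.50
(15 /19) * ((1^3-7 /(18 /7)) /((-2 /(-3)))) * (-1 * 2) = 155 /38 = 4.08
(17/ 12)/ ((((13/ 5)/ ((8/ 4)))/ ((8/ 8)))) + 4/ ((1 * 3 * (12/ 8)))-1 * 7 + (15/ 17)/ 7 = -136315/ 27846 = -4.90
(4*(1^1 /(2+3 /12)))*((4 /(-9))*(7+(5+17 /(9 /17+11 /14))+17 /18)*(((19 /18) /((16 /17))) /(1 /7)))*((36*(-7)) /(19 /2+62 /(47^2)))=40767466801208 /9605110815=4244.35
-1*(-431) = 431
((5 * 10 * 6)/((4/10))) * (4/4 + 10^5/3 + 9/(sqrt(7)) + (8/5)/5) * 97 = 654750 * sqrt(7)/7 + 2425096030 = 2425343502.24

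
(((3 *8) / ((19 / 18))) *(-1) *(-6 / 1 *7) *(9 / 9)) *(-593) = -566283.79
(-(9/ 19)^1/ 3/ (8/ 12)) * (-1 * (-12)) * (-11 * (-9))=-5346/ 19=-281.37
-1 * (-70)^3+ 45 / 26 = 8918045 / 26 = 343001.73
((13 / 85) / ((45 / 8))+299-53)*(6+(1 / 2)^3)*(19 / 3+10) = 1129735327 / 45900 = 24612.97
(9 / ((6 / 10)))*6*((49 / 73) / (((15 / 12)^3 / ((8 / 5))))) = 49.49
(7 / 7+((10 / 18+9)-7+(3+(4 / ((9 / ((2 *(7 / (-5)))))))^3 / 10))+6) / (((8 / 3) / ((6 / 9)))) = 5632817 / 1822500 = 3.09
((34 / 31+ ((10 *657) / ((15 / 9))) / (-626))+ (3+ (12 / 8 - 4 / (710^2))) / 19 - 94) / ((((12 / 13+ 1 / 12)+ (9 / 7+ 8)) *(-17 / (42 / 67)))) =105454071427942692 / 297418332054519425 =0.35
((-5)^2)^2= 625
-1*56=-56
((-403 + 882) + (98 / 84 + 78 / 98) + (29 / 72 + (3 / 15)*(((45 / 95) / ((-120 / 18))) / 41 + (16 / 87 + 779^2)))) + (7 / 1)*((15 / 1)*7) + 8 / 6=244255687500329 / 1992526200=122585.94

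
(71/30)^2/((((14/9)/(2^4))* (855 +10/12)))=60492/898625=0.07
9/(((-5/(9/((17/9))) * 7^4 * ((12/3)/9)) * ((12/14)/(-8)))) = 2187/29155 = 0.08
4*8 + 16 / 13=432 / 13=33.23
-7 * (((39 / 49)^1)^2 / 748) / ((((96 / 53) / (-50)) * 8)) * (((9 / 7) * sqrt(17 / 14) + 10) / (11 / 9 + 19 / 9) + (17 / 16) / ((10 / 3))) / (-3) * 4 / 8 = -23780835 / 2101772288- 1209195 * sqrt(238) / 12873355264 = -0.01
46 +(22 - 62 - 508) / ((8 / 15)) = -1963 / 2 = -981.50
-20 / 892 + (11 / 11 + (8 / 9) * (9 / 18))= 2854 / 2007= 1.42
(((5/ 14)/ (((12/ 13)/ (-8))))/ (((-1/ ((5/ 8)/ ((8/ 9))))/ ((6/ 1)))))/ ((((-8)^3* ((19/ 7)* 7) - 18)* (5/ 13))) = -7605/ 2183104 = -0.00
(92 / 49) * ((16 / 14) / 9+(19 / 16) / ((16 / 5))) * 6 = 184759 / 32928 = 5.61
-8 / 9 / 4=-2 / 9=-0.22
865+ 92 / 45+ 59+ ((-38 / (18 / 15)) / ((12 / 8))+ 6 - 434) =7154 / 15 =476.93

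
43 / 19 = 2.26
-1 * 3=-3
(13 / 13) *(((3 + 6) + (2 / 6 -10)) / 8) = -1 / 12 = -0.08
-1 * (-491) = 491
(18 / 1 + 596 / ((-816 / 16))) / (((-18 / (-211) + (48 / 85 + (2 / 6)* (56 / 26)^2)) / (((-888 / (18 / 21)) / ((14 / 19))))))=-40359925970 / 9985823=-4041.72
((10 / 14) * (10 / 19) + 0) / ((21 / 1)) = 50 / 2793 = 0.02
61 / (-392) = -61 / 392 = -0.16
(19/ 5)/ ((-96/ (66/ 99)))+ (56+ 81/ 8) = 47591/ 720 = 66.10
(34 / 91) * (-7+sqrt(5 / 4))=-34 / 13+17 * sqrt(5) / 91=-2.20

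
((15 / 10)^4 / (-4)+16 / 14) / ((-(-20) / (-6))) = 33 / 896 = 0.04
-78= -78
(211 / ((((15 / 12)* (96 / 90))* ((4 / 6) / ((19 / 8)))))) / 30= 12027 / 640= 18.79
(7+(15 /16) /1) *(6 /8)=381 /64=5.95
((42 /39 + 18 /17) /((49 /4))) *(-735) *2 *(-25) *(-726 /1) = -4651656.11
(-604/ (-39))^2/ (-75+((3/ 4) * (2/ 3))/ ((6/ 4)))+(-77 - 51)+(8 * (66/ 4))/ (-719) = -670573991/ 5103462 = -131.40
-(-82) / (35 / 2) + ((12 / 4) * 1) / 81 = 4463 / 945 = 4.72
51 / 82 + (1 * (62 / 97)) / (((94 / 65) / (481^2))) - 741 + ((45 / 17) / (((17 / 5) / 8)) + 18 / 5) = 54844499306821 / 540195910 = 101527.05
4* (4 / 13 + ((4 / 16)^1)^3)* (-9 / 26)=-2421 / 5408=-0.45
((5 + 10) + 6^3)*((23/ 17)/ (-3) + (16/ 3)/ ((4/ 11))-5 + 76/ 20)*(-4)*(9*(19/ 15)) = -58268364/ 425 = -137102.03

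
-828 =-828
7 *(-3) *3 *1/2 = -63/2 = -31.50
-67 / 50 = -1.34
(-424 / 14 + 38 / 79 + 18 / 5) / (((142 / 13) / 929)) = -437525556 / 196315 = -2228.69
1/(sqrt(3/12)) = 2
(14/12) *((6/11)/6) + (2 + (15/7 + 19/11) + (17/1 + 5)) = 1175/42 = 27.98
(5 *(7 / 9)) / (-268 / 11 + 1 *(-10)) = -55 / 486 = -0.11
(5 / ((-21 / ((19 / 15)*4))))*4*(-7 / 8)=38 / 9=4.22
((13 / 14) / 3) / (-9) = -13 / 378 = -0.03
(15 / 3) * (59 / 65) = 59 / 13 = 4.54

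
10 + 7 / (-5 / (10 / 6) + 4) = 17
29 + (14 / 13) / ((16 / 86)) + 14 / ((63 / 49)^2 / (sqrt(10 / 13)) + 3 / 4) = 49392 * sqrt(130) / 63811 + 311343737 / 9954516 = 40.10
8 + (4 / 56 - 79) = -993 / 14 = -70.93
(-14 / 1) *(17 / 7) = -34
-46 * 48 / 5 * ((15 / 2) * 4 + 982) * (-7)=15641472 / 5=3128294.40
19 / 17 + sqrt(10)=4.28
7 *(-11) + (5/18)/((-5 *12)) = -77.00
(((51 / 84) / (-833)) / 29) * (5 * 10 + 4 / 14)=-88 / 69629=-0.00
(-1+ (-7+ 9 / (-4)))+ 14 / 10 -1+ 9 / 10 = -179 / 20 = -8.95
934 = 934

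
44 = 44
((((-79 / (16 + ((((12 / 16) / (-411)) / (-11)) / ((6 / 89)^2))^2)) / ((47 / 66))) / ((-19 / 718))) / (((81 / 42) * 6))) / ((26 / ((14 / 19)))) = 0.64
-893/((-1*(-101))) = -8.84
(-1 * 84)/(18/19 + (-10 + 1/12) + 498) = -19152/111499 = -0.17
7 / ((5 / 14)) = 98 / 5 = 19.60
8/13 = 0.62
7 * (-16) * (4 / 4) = -112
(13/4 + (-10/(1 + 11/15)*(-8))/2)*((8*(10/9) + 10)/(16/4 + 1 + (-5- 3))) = -116365/702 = -165.76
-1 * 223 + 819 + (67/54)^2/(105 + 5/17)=3110981753/5219640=596.01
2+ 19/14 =47/14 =3.36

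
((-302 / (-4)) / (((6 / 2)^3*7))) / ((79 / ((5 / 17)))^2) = 3775 / 681779322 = 0.00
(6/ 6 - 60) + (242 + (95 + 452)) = 730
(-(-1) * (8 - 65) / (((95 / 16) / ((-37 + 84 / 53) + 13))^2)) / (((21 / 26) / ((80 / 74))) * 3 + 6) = -75151245312 / 762404735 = -98.57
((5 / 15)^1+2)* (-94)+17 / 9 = -1957 / 9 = -217.44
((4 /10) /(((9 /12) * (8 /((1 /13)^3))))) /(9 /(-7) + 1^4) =-7 /65910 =-0.00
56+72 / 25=1472 / 25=58.88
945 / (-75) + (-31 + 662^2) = 2191002 / 5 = 438200.40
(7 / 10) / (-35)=-1 / 50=-0.02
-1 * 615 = -615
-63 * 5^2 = -1575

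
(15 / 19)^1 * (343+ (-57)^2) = 53880 / 19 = 2835.79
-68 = -68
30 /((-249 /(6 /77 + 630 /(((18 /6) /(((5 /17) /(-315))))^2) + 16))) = -289804520 /149606919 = -1.94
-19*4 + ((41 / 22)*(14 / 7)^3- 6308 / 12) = -586.76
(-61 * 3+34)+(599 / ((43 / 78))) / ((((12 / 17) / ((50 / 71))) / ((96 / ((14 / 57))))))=9051539321 / 21371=423543.09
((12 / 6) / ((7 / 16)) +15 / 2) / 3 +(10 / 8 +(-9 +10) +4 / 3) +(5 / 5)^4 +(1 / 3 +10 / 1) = 1591 / 84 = 18.94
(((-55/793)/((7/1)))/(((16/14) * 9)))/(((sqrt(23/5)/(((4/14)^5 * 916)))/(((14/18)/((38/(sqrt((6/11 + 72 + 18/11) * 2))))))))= -36640 * sqrt(129030)/67395640221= -0.00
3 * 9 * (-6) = -162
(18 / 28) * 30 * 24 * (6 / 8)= 2430 / 7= 347.14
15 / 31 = 0.48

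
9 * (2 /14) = 9 /7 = 1.29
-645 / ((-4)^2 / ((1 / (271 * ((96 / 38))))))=-4085 / 69376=-0.06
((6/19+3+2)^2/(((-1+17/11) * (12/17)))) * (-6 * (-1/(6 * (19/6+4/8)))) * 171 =520251/152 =3422.70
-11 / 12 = -0.92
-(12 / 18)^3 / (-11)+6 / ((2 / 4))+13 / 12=15575 / 1188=13.11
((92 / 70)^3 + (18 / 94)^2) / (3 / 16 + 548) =3495809584 / 830709084625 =0.00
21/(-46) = -21/46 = -0.46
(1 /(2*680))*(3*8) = 3 /170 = 0.02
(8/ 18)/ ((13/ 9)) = 4/ 13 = 0.31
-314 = -314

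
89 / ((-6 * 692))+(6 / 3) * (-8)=-66521 / 4152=-16.02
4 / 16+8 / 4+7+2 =45 / 4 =11.25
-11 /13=-0.85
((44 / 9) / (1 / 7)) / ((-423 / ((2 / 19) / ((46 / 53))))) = -16324 / 1663659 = -0.01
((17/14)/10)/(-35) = -17/4900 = -0.00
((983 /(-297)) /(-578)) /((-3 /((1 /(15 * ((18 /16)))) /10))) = -1966 /173811825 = -0.00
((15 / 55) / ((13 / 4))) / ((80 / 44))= 3 / 65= 0.05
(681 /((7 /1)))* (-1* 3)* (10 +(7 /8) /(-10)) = -1620099 /560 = -2893.03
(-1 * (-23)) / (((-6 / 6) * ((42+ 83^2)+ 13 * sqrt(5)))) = -159413 / 48037916+ 299 * sqrt(5) / 48037916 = -0.00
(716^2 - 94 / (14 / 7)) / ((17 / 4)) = 2050436 / 17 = 120613.88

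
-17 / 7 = -2.43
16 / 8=2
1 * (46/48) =23/24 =0.96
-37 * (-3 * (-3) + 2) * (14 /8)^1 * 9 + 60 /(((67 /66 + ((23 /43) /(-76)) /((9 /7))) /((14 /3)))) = -8013610143 /1306652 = -6132.93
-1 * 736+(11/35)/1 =-25749/35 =-735.69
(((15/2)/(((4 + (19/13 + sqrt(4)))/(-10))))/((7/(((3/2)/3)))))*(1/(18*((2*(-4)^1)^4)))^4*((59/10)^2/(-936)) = 3481/3852128937286222592606208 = 0.00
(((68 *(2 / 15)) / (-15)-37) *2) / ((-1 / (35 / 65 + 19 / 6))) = 2445229 / 8775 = 278.66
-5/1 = -5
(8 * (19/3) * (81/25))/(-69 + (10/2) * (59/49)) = -100548/38575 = -2.61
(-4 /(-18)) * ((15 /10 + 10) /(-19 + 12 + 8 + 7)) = 23 /72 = 0.32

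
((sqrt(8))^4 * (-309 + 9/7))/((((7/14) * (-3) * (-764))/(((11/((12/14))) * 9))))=-379104/191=-1984.84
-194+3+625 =434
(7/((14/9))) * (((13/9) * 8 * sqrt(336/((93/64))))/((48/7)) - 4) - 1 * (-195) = 728 * sqrt(217)/93 +177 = 292.31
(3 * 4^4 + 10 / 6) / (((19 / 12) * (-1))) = -9236 / 19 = -486.11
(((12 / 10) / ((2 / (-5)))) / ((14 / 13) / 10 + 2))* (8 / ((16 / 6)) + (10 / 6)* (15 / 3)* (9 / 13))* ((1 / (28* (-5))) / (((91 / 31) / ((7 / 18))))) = 589 / 49868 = 0.01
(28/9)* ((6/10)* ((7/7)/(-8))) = -7/30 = -0.23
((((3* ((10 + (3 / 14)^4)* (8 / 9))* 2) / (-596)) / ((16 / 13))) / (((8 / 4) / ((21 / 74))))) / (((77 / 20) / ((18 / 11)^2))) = -183911715 / 25626276368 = -0.01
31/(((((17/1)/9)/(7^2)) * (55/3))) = 41013/935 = 43.86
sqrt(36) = 6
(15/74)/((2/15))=1.52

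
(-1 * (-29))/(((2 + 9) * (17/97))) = 15.04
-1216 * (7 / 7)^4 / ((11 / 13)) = -15808 / 11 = -1437.09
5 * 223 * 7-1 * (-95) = 7900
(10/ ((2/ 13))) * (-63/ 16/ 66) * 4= -1365/ 88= -15.51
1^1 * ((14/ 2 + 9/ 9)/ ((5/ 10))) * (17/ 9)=272/ 9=30.22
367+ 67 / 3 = 1168 / 3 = 389.33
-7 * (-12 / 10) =42 / 5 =8.40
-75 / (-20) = 15 / 4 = 3.75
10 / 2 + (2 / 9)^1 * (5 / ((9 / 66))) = 355 / 27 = 13.15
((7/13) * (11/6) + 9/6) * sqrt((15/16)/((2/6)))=97 * sqrt(5)/52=4.17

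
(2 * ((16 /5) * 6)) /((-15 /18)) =-46.08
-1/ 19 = -0.05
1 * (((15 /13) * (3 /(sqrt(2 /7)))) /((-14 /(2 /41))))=-45 * sqrt(14) /7462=-0.02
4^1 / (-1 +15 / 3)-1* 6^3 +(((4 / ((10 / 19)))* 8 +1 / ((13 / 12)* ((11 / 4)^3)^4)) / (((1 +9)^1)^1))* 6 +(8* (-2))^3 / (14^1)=-3363557238329035333 / 7139924557040275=-471.09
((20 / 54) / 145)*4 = 8 / 783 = 0.01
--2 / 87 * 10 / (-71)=-20 / 6177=-0.00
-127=-127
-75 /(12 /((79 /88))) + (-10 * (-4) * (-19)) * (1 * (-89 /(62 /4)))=47557335 /10912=4358.26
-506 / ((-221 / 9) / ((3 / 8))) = 6831 / 884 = 7.73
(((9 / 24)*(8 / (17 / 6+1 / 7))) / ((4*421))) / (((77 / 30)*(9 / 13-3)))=-117 / 1157750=-0.00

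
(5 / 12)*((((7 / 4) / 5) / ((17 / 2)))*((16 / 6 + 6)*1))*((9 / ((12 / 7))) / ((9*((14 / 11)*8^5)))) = 1001 / 481296384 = 0.00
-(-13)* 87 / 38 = 1131 / 38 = 29.76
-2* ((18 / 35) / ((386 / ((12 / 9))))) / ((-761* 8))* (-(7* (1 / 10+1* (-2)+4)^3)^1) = -27783 / 734365000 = -0.00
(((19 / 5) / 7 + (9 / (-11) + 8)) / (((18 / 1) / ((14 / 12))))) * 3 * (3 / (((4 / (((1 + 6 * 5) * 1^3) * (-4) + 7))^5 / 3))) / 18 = -3622411365651 / 225280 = -16079595.91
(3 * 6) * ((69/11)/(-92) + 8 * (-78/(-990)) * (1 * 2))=2361/110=21.46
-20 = -20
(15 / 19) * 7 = 105 / 19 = 5.53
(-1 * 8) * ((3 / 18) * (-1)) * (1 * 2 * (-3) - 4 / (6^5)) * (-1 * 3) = 11665 / 486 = 24.00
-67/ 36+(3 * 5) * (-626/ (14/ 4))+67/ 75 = -16908097/ 6300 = -2683.82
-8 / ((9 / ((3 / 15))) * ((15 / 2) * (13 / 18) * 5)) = -32 / 4875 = -0.01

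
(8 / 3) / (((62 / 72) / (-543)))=-52128 / 31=-1681.55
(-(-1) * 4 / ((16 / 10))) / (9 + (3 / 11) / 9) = 165 / 596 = 0.28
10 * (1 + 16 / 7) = 230 / 7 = 32.86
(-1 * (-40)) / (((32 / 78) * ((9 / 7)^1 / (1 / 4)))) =455 / 24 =18.96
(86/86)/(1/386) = 386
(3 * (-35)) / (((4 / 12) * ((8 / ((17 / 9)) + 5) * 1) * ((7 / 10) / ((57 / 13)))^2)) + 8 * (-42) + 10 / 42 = -932729683 / 557193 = -1673.98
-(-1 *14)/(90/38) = 266/45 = 5.91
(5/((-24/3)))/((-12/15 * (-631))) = -25/20192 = -0.00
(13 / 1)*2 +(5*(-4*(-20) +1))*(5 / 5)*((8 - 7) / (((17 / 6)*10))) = 685 / 17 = 40.29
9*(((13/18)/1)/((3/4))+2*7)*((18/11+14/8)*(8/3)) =120392/99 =1216.08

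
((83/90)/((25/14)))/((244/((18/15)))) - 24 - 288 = -71369419/228750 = -312.00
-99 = -99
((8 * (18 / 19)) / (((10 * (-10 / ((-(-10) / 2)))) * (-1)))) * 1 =36 / 95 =0.38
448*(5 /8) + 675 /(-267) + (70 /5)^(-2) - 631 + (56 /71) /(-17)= -7444370849 /21054908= -353.57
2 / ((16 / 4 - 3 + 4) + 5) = 1 / 5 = 0.20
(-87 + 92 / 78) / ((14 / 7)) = -3347 / 78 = -42.91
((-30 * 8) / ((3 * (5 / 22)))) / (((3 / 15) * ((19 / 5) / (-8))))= 70400 / 19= 3705.26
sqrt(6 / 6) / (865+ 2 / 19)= 19 / 16437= 0.00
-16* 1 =-16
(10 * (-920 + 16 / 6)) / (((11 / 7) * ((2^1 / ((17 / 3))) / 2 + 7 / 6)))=-4346.22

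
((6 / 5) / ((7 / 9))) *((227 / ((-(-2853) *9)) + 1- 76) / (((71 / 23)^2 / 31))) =-63154123304 / 167789685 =-376.39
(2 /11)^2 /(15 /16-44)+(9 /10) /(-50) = -782321 /41684500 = -0.02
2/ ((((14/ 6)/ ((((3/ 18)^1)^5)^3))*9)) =1/ 4936942338048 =0.00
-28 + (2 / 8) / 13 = -1455 / 52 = -27.98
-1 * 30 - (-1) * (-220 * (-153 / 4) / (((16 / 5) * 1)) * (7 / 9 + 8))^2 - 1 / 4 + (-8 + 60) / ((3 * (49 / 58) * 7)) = 140356576141645 / 263424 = 532816205.59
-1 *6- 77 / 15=-167 / 15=-11.13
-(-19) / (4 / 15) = 285 / 4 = 71.25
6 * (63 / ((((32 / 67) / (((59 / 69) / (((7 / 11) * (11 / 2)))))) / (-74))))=-1316349 / 92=-14308.14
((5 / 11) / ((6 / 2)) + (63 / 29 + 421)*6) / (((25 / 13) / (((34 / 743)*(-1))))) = -60.42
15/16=0.94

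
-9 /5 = -1.80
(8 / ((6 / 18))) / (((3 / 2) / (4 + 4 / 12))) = 208 / 3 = 69.33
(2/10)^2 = 1/25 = 0.04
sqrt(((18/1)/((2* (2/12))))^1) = 3* sqrt(6) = 7.35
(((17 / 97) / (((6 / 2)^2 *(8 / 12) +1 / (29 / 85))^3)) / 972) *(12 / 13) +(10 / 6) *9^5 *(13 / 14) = 91385.36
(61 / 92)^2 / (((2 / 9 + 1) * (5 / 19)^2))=5.19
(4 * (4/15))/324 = 0.00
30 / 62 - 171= -5286 / 31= -170.52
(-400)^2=160000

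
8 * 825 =6600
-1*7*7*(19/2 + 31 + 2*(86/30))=-67963/30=-2265.43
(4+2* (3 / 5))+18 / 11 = 376 / 55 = 6.84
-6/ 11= -0.55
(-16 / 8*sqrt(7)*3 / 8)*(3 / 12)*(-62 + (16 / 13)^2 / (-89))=1399197*sqrt(7) / 120328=30.77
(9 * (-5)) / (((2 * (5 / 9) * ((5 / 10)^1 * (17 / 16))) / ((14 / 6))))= -3024 / 17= -177.88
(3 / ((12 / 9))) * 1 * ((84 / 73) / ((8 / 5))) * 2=945 / 292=3.24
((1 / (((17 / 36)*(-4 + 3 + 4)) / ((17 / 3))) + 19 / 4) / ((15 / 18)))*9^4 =137781 / 2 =68890.50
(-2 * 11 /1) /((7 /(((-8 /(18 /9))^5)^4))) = -24189255811072 /7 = -3455607973010.29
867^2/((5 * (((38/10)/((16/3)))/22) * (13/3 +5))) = 66148632/133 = 497358.14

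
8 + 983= 991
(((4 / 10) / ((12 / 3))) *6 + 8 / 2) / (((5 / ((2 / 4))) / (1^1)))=23 / 50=0.46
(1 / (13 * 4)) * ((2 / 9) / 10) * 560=28 / 117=0.24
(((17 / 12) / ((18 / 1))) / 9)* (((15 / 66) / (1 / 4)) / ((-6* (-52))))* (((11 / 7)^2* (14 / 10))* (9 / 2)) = 187 / 471744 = 0.00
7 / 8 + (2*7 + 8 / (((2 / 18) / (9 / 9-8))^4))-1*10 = 1008189543 / 8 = 126023692.88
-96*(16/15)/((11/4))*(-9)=18432/55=335.13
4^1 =4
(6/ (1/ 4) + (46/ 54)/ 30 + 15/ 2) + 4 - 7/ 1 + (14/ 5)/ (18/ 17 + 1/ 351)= 11423024/ 366525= 31.17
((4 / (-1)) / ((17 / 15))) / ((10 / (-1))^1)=6 / 17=0.35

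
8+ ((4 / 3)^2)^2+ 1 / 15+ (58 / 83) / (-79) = 29791189 / 2655585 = 11.22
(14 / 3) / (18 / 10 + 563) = 0.01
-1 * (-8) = 8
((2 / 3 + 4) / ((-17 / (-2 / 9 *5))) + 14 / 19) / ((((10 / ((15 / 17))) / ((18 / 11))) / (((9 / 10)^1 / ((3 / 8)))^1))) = 9912 / 27455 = 0.36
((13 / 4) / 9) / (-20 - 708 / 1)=-1 / 2016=-0.00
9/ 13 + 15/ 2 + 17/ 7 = 1933/ 182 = 10.62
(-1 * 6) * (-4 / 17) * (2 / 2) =24 / 17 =1.41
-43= -43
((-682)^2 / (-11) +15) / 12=-42269 / 12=-3522.42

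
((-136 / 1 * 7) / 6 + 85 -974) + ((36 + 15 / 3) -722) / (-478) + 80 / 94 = -1045.39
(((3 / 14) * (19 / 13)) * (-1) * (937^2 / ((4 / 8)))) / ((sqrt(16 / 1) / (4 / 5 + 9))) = -350309631 / 260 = -1347344.73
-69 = -69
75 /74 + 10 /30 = 299 /222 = 1.35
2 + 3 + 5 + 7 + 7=24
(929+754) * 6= 10098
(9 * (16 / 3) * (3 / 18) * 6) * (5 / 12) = 20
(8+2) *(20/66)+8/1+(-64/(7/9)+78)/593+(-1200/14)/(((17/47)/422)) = -99992.34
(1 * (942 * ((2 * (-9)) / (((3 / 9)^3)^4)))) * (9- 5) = -36044454384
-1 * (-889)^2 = -790321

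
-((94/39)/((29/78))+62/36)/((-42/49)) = 29981/3132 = 9.57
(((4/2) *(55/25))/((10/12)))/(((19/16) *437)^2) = 33792/1723495225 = 0.00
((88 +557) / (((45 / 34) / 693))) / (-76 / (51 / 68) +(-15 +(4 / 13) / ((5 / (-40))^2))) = -13171158 / 3769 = -3494.60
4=4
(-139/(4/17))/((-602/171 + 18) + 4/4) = -404073/10588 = -38.16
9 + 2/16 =73/8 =9.12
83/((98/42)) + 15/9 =782/21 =37.24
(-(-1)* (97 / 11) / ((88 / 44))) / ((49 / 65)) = 6305 / 1078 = 5.85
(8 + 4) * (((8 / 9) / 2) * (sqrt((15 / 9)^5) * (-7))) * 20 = -56000 * sqrt(15) / 81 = -2677.62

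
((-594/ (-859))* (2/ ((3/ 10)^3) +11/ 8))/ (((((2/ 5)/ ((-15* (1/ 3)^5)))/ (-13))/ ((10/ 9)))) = 291308875/ 2504844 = 116.30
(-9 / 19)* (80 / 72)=-10 / 19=-0.53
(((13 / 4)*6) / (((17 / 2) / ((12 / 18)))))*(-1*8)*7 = -1456 / 17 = -85.65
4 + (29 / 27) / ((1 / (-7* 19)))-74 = -5747 / 27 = -212.85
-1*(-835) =835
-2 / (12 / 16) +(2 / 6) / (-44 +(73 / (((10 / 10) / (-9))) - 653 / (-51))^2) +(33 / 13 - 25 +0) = -1057685420747 / 42091564008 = -25.13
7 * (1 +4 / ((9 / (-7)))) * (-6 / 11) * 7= 56.42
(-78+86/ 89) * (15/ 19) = -102840/ 1691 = -60.82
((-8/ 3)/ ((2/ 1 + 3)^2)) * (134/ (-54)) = 536/ 2025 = 0.26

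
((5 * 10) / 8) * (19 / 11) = 475 / 44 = 10.80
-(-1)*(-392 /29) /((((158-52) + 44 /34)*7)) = -119 /6612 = -0.02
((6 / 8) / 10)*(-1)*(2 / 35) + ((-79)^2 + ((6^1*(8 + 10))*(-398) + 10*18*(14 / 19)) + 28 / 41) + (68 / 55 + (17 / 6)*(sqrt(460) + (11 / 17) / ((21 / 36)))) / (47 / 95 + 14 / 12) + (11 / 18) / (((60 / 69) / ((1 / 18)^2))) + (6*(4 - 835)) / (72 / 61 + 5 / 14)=-247623084181512919117 / 6213872862568800 + 3230*sqrt(115) / 947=-39813.46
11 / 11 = 1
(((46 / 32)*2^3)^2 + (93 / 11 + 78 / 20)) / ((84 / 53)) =1686089 / 18480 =91.24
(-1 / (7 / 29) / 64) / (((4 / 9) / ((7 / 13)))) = -261 / 3328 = -0.08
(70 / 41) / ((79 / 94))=6580 / 3239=2.03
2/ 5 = 0.40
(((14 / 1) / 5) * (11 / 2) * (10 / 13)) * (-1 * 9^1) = -1386 / 13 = -106.62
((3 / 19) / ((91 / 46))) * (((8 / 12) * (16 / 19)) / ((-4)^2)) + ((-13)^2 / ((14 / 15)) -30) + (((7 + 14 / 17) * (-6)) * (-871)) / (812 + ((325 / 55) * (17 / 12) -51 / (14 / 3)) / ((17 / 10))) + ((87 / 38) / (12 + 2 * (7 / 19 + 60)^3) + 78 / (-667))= 24223969458862112311012831 / 120276303888432185559884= 201.40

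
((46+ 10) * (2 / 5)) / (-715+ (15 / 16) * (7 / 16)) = -28672 / 914675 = -0.03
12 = 12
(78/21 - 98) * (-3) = 1980/7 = 282.86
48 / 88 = 6 / 11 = 0.55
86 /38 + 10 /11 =663 /209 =3.17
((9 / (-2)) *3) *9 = -243 / 2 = -121.50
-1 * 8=-8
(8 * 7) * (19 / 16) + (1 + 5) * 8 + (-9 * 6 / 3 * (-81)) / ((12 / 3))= 479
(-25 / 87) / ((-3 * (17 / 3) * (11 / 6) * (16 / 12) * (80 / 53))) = 795 / 173536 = 0.00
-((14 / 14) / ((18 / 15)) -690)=4135 / 6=689.17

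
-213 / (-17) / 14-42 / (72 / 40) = -16021 / 714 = -22.44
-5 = -5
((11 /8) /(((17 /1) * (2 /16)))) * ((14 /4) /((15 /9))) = 231 /170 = 1.36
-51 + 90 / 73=-3633 / 73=-49.77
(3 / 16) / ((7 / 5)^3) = 375 / 5488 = 0.07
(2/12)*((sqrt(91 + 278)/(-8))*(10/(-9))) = 5*sqrt(41)/72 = 0.44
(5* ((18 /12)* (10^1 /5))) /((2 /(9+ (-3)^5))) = -1755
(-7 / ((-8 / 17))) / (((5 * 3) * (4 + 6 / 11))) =1309 / 6000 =0.22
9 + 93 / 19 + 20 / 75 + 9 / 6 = 8927 / 570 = 15.66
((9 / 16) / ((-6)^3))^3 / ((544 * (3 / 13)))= -13 / 92408905728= -0.00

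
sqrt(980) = 14 *sqrt(5) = 31.30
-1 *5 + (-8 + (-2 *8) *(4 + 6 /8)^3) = -6911 /4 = -1727.75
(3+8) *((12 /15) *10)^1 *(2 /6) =88 /3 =29.33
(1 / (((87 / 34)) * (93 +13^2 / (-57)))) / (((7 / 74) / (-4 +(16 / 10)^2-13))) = -4314311 / 6511225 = -0.66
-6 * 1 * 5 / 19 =-1.58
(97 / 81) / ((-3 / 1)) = -97 / 243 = -0.40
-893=-893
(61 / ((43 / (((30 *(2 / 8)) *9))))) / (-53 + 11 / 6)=-24705 / 13201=-1.87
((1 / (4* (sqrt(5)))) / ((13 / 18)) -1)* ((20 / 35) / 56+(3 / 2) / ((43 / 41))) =-3035 / 2107+5463* sqrt(5) / 54782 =-1.22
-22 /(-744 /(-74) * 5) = -0.44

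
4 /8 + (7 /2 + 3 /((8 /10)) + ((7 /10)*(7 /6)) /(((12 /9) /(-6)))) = 163 /40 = 4.08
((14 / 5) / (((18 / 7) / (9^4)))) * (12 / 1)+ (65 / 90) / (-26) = 15431467 / 180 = 85730.37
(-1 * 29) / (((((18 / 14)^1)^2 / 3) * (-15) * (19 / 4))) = 0.74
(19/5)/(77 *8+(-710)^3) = -0.00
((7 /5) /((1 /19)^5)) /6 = 577756.43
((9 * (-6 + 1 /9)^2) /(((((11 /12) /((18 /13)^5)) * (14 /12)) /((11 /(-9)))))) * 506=-2387328920064 /2599051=-918538.70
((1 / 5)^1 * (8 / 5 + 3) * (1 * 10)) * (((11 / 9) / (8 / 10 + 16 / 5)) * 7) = 1771 / 90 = 19.68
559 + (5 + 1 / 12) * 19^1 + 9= 7975 / 12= 664.58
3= 3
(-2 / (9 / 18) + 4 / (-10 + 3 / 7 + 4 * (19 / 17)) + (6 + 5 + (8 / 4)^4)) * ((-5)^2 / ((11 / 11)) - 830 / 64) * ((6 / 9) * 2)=1730575 / 4856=356.38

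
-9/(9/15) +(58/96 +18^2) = 14861/48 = 309.60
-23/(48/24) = -23/2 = -11.50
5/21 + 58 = 1223/21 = 58.24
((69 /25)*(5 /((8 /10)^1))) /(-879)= -23 /1172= -0.02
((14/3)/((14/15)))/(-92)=-5/92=-0.05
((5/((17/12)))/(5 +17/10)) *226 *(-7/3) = -316400/1139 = -277.79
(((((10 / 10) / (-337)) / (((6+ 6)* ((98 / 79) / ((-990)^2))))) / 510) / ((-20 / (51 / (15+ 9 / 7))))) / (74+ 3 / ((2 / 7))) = 86031 / 121195984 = 0.00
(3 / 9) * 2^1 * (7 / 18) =7 / 27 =0.26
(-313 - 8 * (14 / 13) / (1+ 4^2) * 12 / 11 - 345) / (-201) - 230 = -110784188 / 488631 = -226.72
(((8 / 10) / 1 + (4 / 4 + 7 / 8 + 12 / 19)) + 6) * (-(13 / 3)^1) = -40.33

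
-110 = -110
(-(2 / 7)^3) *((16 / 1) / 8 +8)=-80 / 343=-0.23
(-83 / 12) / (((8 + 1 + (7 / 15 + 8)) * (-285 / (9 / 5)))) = 249 / 99560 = 0.00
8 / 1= 8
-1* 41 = -41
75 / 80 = 15 / 16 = 0.94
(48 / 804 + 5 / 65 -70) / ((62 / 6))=-182553 / 27001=-6.76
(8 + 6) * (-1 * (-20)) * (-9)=-2520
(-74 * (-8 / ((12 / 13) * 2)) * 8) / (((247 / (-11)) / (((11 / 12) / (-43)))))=17908 / 7353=2.44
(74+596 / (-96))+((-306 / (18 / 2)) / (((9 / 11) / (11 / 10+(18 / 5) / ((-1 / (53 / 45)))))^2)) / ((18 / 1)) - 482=-1611195361 / 3645000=-442.03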